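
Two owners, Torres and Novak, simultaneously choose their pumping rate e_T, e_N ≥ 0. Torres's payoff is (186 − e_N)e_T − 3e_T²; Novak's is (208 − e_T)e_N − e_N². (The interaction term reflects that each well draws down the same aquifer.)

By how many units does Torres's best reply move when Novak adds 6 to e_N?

Expanding Torres's payoff: 186e_T − e_Ne_T − 3e_T².
∂π/∂e_T = 186 − e_N − 6e_T = 0, so e_T = 31 − (1/6)e_N.
The reaction-function slope is −1/6, so a 6-unit rise in e_N moves e_T by −1/6 × 6 = −1. Torres's best response falls — the actions are strategic substitutes.

-1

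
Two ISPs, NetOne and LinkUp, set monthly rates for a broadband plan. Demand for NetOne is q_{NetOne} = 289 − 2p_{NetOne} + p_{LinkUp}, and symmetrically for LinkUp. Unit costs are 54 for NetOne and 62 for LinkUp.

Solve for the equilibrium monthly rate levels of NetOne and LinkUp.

133.4, 136.6

NetOne's profit: π = (p_{NetOne} − 54)(289 − 2p_{NetOne} + p_{LinkUp}).
∂π/∂p_{NetOne} = 397 − 4p_{NetOne} + p_{LinkUp} = 0 ⇒ p_{NetOne} = 99.25 + 0.25p_{LinkUp}.
Similarly p_{LinkUp} = 103.25 + 0.25p_{NetOne}.
Plugging p_{LinkUp} into NetOne's best response: p_{NetOne} = 99.25 + 0.25(103.25 + 0.25p_{NetOne}) ⇒ 0.9375p_{NetOne} = 125.0625, so p_{NetOne} = 133.4.
Then p_{LinkUp} = 103.25 + 0.25·133.4 = 136.6.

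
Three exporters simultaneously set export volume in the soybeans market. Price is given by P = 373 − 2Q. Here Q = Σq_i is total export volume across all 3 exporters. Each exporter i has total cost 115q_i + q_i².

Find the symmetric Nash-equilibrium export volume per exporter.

25.8

A representative exporter's profit is π_i = q_i(373 − 2Q) − 115q_i − q_i², with Q = q_i + Σ_{j≠i} q_j.
First-order condition: 258 − 6q_i − 2Σ_{j≠i} q_j = 0.
In a symmetric equilibrium every exporter chooses the same q, so Σ_{j≠i} q_j = 2q. The condition becomes 258 − 10q = 0, giving q = 258/10 = 25.8.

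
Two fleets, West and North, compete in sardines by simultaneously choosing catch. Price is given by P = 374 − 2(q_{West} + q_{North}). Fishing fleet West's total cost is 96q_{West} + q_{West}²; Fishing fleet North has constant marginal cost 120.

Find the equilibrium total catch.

78.6

Fishing fleet West's profit: π = q_{West}(374 − 2(q_{West} + q_{North})) − 96q_{West} − q_{West}².
∂π/∂q_{West} = 278 − 6q_{West} − 2q_{North} = 0, so q_{West} = 139/3 − (1/3)q_{North}.
For North: ∂π/∂q_{North} = 254 − 4q_{North} − 2q_{West} = 0 ⇒ q_{North} = 63.5 − 0.5q_{West}.
Substituting the second reaction function into the first: q_{West} = 139/3 − (1/3)(63.5 − 0.5q_{West}), which gives (5/6)q_{West} = 151/6 ⇒ q_{West} = 30.2.
Then q_{North} = 63.5 − 0.5·30.2 = 48.4.
Total catch: 30.2 + 48.4 = 78.6.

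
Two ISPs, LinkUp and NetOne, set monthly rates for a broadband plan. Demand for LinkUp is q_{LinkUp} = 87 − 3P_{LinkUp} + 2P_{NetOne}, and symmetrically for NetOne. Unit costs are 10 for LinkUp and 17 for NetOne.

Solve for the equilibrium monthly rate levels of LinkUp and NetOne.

30.5625, 33.1875

LinkUp's profit: π = (P_{LinkUp} − 10)(87 − 3P_{LinkUp} + 2P_{NetOne}).
∂π/∂P_{LinkUp} = 117 − 6P_{LinkUp} + 2P_{NetOne} = 0 ⇒ P_{LinkUp} = 19.5 + (1/3)P_{NetOne}.
Similarly P_{NetOne} = 23 + (1/3)P_{LinkUp}.
Substituting the second reaction function into the first: P_{LinkUp} = 19.5 + (1/3)(23 + (1/3)P_{LinkUp}), which gives (8/9)P_{LinkUp} = 163/6 ⇒ P_{LinkUp} = 30.5625.
Then P_{NetOne} = 23 + (1/3)·30.5625 = 33.1875.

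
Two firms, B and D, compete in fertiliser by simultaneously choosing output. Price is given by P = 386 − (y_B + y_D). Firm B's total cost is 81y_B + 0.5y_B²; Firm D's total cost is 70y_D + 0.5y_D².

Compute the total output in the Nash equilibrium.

Firm B's profit: π = y_B(386 − (y_B + y_D)) − 81y_B − 0.5y_B².
∂π/∂y_B = 305 − 3y_B − y_D = 0, so y_B = 305/3 − (1/3)y_D.
By the same steps for D: y_D = 316/3 − (1/3)y_B.
Solving the two reaction functions simultaneously: (1 − (−1/3)(−1/3))y_B = 305/3 − (1/3)·(316/3), so (8/9)y_B = 599/9 and y_B = 74.875.
Then y_D = 316/3 − (1/3)·74.875 = 80.375.
Total output: 74.875 + 80.375 = 155.25.

155.25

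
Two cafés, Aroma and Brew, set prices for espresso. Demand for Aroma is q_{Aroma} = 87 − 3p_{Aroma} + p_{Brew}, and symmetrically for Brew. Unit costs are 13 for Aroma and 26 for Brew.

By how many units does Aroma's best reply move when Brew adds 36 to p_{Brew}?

6

Aroma's profit: π = (p_{Aroma} − 13)(87 − 3p_{Aroma} + p_{Brew}).
∂π/∂p_{Aroma} = 126 − 6p_{Aroma} + p_{Brew} = 0 ⇒ p_{Aroma} = 21 + (1/6)p_{Brew}.
The reaction-function slope is 1/6, so a 36-unit rise in p_{Brew} moves p_{Aroma} by 1/6 × 36 = 6. Aroma's best response rises — the actions are strategic complements.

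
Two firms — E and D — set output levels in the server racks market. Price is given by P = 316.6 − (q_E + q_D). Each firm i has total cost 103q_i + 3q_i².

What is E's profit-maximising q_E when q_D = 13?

25.075

Firm E's profit: π = q_E(316.6 − (q_E + q_D)) − 103q_E − 3q_E².
∂π/∂q_E = 213.6 − 8q_E − q_D = 0, so q_E = 26.7 − 0.125q_D.
At q_D = 13: q_E = 26.7 − 0.125·13 = 25.075.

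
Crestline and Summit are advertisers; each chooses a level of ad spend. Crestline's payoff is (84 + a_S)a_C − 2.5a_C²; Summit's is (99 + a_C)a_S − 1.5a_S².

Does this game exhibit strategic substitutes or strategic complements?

Expanding Crestline's payoff: 84a_C + a_Sa_C − 2.5a_C².
∂π/∂a_C = 84 + a_S − 5a_C = 0, so a_C = 16.8 + 0.2a_S.
The best-response slope da_C/da_S = 0.2 > 0: the reaction function is upward-sloping, so the choices are strategic complements.

strategic complements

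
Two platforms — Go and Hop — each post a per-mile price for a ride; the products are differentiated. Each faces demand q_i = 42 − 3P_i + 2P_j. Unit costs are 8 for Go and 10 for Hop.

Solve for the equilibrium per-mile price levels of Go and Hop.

16.875, 17.625

Go's profit: π = (P_{Go} − 8)(42 − 3P_{Go} + 2P_{Hop}).
∂π/∂P_{Go} = 66 − 6P_{Go} + 2P_{Hop} = 0 ⇒ P_{Go} = 11 + (1/3)P_{Hop}.
Similarly P_{Hop} = 12 + (1/3)P_{Go}.
Plugging P_{Hop} into Go's best response: P_{Go} = 11 + (1/3)(12 + (1/3)P_{Go}) ⇒ (8/9)P_{Go} = 15, so P_{Go} = 16.875.
Then P_{Hop} = 12 + (1/3)·16.875 = 17.625.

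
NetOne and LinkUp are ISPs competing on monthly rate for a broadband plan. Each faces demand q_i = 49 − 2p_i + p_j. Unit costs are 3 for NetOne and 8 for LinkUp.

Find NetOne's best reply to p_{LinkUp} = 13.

NetOne's profit: π = (p_{NetOne} − 3)(49 − 2p_{NetOne} + p_{LinkUp}).
∂π/∂p_{NetOne} = 55 − 4p_{NetOne} + p_{LinkUp} = 0 ⇒ p_{NetOne} = 13.75 + 0.25p_{LinkUp}.
At p_{LinkUp} = 13: p_{NetOne} = 13.75 + 0.25·13 = 17.

17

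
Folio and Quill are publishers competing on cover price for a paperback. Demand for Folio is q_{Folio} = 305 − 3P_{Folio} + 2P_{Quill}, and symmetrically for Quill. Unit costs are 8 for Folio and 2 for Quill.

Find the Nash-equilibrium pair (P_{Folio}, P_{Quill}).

81.125, 78.875

Folio's profit: π = (P_{Folio} − 8)(305 − 3P_{Folio} + 2P_{Quill}).
∂π/∂P_{Folio} = 329 − 6P_{Folio} + 2P_{Quill} = 0 ⇒ P_{Folio} = 329/6 + (1/3)P_{Quill}.
Similarly P_{Quill} = 311/6 + (1/3)P_{Folio}.
Solving the two reaction functions simultaneously: (1 − (1/3)(1/3))P_{Folio} = 329/6 + (1/3)·(311/6), so (8/9)P_{Folio} = 649/9 and P_{Folio} = 81.125.
Then P_{Quill} = 311/6 + (1/3)·81.125 = 78.875.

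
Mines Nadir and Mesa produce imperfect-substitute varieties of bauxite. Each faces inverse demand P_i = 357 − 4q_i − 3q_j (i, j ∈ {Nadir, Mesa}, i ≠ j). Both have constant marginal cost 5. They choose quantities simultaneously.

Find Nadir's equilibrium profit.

4096

Mine Nadir's profit: π = q_{Nadir}(357 − 4q_{Nadir} − 3q_{Mesa}) − 5q_{Nadir}.
∂π/∂q_{Nadir} = 352 − 8q_{Nadir} − 3q_{Mesa} = 0 ⇒ q_{Nadir} = 44 − 0.375q_{Mesa}.
By symmetry q_{Mesa} = q_{Nadir}; substituting into the reaction function, 1.375q_{Nadir} = 44 and q_{Nadir} = 32.
P_{Nadir} = 357 − 4·32 − 3·32 = 133.
Profit = (133 − 5)·32 = 4096.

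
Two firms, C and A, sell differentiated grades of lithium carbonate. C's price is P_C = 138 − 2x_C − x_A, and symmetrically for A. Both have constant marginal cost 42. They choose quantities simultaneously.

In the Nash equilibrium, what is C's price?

80.4

Firm C's profit: π = x_C(138 − 2x_C − x_A) − 42x_C.
∂π/∂x_C = 96 − 4x_C − x_A = 0 ⇒ x_C = 24 − 0.25x_A.
Setting x_C = x_A in the reaction function: x_C = 24 − 0.25x_C, so x_C = 24 / 1.25 = 19.2.
P_C = 138 − 2·19.2 − 19.2 = 80.4.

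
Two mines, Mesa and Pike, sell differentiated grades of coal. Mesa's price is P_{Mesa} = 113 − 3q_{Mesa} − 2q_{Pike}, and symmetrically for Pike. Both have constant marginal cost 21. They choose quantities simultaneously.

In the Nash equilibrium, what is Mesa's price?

Mine Mesa's profit: π = q_{Mesa}(113 − 3q_{Mesa} − 2q_{Pike}) − 21q_{Mesa}.
∂π/∂q_{Mesa} = 92 − 6q_{Mesa} − 2q_{Pike} = 0 ⇒ q_{Mesa} = 46/3 − (1/3)q_{Pike}.
Setting q_{Mesa} = q_{Pike} in the reaction function: q_{Mesa} = 46/3 − (1/3)q_{Mesa}, so q_{Mesa} = (46/3) / (4/3) = 11.5.
P_{Mesa} = 113 − 3·11.5 − 2·11.5 = 55.5.

55.5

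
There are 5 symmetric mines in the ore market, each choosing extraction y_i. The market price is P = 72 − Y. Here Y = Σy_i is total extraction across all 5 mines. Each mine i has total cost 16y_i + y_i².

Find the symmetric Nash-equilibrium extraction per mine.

A representative mine's profit is π_i = y_i(72 − Y) − 16y_i − y_i², with Y = y_i + Σ_{j≠i} y_j.
First-order condition: 56 − 4y_i − Σ_{j≠i} y_j = 0.
Imposing symmetry (y_j = y for all j) turns Σ_{j≠i} y_j into 4y, so 56 = 8y and y = 7.

7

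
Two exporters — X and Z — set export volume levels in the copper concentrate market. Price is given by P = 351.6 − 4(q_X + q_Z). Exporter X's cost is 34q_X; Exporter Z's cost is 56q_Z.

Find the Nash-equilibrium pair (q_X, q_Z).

Exporter X's profit: π = q_X(351.6 − 4(q_X + q_Z)) − 34q_X.
∂π/∂q_X = 317.6 − 8q_X − 4q_Z = 0, so q_X = 39.7 − 0.5q_Z.
By the same steps for Z: q_Z = 36.95 − 0.5q_X.
Solving the two reaction functions simultaneously: (1 − (−0.5)(−0.5))q_X = 39.7 − 0.5·36.95, so 0.75q_X = 21.225 and q_X = 28.3.
Then q_Z = 36.95 − 0.5·28.3 = 22.8.

28.3, 22.8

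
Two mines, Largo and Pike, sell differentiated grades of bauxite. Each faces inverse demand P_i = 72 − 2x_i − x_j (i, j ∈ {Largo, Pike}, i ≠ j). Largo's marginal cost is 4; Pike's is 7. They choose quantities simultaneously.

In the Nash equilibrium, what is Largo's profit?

Mine Largo's profit: π = x_{Largo}(72 − 2x_{Largo} − x_{Pike}) − 4x_{Largo}.
∂π/∂x_{Largo} = 68 − 4x_{Largo} − x_{Pike} = 0 ⇒ x_{Largo} = 17 − 0.25x_{Pike}.
Similarly x_{Pike} = 16.25 − 0.25x_{Largo}.
Solving the two reaction functions simultaneously: (1 − (−0.25)(−0.25))x_{Largo} = 17 − 0.25·16.25, so 0.9375x_{Largo} = 12.9375 and x_{Largo} = 13.8.
Then x_{Pike} = 16.25 − 0.25·13.8 = 12.8.
P_{Largo} = 72 − 2·13.8 − 12.8 = 31.6.
Profit = (31.6 − 4)·13.8 = 380.88.

380.88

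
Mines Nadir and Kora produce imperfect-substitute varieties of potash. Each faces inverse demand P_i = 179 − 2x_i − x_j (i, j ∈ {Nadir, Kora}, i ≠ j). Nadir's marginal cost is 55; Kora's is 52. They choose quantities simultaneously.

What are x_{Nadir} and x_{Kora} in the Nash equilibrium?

Mine Nadir's profit: π = x_{Nadir}(179 − 2x_{Nadir} − x_{Kora}) − 55x_{Nadir}.
∂π/∂x_{Nadir} = 124 − 4x_{Nadir} − x_{Kora} = 0 ⇒ x_{Nadir} = 31 − 0.25x_{Kora}.
Similarly x_{Kora} = 31.75 − 0.25x_{Nadir}.
Solving the two reaction functions simultaneously: (1 − (−0.25)(−0.25))x_{Nadir} = 31 − 0.25·31.75, so 0.9375x_{Nadir} = 23.0625 and x_{Nadir} = 24.6.
Then x_{Kora} = 31.75 − 0.25·24.6 = 25.6.

24.6, 25.6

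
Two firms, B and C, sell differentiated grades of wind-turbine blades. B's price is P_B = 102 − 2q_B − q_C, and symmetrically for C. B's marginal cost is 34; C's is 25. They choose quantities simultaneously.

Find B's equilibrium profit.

Firm B's profit: π = q_B(102 − 2q_B − q_C) − 34q_B.
∂π/∂q_B = 68 − 4q_B − q_C = 0 ⇒ q_B = 17 − 0.25q_C.
Similarly q_C = 19.25 − 0.25q_B.
Plugging q_C into B's best response: q_B = 17 − 0.25(19.25 − 0.25q_B) ⇒ 0.9375q_B = 12.1875, so q_B = 13.
Then q_C = 19.25 − 0.25·13 = 16.
P_B = 102 − 2·13 − 16 = 60.
Profit = (60 − 34)·13 = 338.

338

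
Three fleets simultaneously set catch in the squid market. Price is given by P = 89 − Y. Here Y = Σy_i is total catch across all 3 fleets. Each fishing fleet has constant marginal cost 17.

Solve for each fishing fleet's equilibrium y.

A representative fishing fleet's profit is π_i = y_i(89 − Y) − 17y_i, with Y = y_i + Σ_{j≠i} y_j.
First-order condition: 72 − 2y_i − Σ_{j≠i} y_j = 0.
In a symmetric equilibrium every fishing fleet chooses the same y, so Σ_{j≠i} y_j = 2y. The condition becomes 72 − 4y = 0, giving y = 72/4 = 18.

18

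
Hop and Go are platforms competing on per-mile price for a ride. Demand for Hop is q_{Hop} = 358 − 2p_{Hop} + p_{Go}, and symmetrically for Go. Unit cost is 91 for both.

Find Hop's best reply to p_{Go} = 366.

226.5

Hop's profit: π = (p_{Hop} − 91)(358 − 2p_{Hop} + p_{Go}).
∂π/∂p_{Hop} = 540 − 4p_{Hop} + p_{Go} = 0 ⇒ p_{Hop} = 135 + 0.25p_{Go}.
At p_{Go} = 366: p_{Hop} = 135 + 0.25·366 = 226.5.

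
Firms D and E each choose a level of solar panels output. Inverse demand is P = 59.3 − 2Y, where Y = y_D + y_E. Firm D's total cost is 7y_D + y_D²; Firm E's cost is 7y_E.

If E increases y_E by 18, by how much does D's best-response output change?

-6

Firm D's profit: π = y_D(59.3 − 2(y_D + y_E)) − 7y_D − y_D².
∂π/∂y_D = 52.3 − 6y_D − 2y_E = 0, so y_D = 523/60 − (1/3)y_E.
The reaction-function slope is −1/3, so an 18-unit rise in y_E moves y_D by −1/3 × 18 = −6. D's best response falls — the actions are strategic substitutes.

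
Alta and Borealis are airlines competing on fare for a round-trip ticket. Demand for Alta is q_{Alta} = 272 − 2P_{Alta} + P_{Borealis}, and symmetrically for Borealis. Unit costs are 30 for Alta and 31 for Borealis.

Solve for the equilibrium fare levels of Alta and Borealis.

110.8, 111.2

Alta's profit: π = (P_{Alta} − 30)(272 − 2P_{Alta} + P_{Borealis}).
∂π/∂P_{Alta} = 332 − 4P_{Alta} + P_{Borealis} = 0 ⇒ P_{Alta} = 83 + 0.25P_{Borealis}.
Similarly P_{Borealis} = 83.5 + 0.25P_{Alta}.
Plugging P_{Borealis} into Alta's best response: P_{Alta} = 83 + 0.25(83.5 + 0.25P_{Alta}) ⇒ 0.9375P_{Alta} = 103.875, so P_{Alta} = 110.8.
Then P_{Borealis} = 83.5 + 0.25·110.8 = 111.2.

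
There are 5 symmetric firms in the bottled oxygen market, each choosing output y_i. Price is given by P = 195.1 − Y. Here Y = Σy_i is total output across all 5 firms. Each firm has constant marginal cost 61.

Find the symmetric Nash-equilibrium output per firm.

22.35

A representative firm's profit is π_i = y_i(195.1 − Y) − 61y_i, with Y = y_i + Σ_{j≠i} y_j.
First-order condition: 134.1 − 2y_i − Σ_{j≠i} y_j = 0.
With identical firms, set every y_j = y: then 134.1 − 2y − 4y = 0, i.e. y = 134.1/6 = 22.35.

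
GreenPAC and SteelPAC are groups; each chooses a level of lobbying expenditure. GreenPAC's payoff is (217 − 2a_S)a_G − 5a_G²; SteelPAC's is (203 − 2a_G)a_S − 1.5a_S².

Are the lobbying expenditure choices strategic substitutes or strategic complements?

Expanding GreenPAC's payoff: 217a_G − 2a_Sa_G − 5a_G².
∂π/∂a_G = 217 − 2a_S − 10a_G = 0, so a_G = 21.7 − 0.2a_S.
The best-response slope da_G/da_S = −0.2 < 0: the reaction function is downward-sloping, so the choices are strategic substitutes.

strategic substitutes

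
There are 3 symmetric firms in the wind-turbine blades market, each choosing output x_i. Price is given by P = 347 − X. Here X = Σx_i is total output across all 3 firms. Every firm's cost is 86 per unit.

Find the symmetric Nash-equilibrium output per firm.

65.25

A representative firm's profit is π_i = x_i(347 − X) − 86x_i, with X = x_i + Σ_{j≠i} x_j.
First-order condition: 261 − 2x_i − Σ_{j≠i} x_j = 0.
In a symmetric equilibrium every firm chooses the same x, so Σ_{j≠i} x_j = 2x. The condition becomes 261 − 4x = 0, giving x = 261/4 = 65.25.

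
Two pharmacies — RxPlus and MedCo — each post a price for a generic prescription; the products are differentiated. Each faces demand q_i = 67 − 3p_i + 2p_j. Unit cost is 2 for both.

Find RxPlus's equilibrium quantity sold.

RxPlus's profit: π = (p_{RxPlus} − 2)(67 − 3p_{RxPlus} + 2p_{MedCo}).
∂π/∂p_{RxPlus} = 73 − 6p_{RxPlus} + 2p_{MedCo} = 0 ⇒ p_{RxPlus} = 73/6 + (1/3)p_{MedCo}.
Setting p_{RxPlus} = p_{MedCo} in the reaction function: p_{RxPlus} = 73/6 + (1/3)p_{RxPlus}, so p_{RxPlus} = (73/6) / (2/3) = 18.25.
q_{RxPlus} = 67 − 3·18.25 + 2·18.25 = 48.75.

48.75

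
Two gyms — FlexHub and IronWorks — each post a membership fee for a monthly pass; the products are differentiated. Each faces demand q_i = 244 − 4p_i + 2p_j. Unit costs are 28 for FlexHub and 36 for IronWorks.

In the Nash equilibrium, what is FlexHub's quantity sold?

FlexHub's profit: π = (p_{FlexHub} − 28)(244 − 4p_{FlexHub} + 2p_{IronWorks}).
∂π/∂p_{FlexHub} = 356 − 8p_{FlexHub} + 2p_{IronWorks} = 0 ⇒ p_{FlexHub} = 44.5 + 0.25p_{IronWorks}.
Similarly p_{IronWorks} = 48.5 + 0.25p_{FlexHub}.
Substituting the second reaction function into the first: p_{FlexHub} = 44.5 + 0.25(48.5 + 0.25p_{FlexHub}), which gives 0.9375p_{FlexHub} = 56.625 ⇒ p_{FlexHub} = 60.4.
Then p_{IronWorks} = 48.5 + 0.25·60.4 = 63.6.
q_{FlexHub} = 244 − 4·60.4 + 2·63.6 = 129.6.

129.6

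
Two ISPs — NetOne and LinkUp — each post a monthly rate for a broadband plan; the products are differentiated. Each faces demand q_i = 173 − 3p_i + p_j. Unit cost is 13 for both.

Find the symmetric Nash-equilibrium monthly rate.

42.4

NetOne's profit: π = (p_{NetOne} − 13)(173 − 3p_{NetOne} + p_{LinkUp}).
∂π/∂p_{NetOne} = 212 − 6p_{NetOne} + p_{LinkUp} = 0 ⇒ p_{NetOne} = 106/3 + (1/6)p_{LinkUp}.
The game is symmetric, so in equilibrium p_{LinkUp} = p_{NetOne}: the reaction function gives (5/6)p_{NetOne} = 106/3, hence p_{NetOne} = 42.4.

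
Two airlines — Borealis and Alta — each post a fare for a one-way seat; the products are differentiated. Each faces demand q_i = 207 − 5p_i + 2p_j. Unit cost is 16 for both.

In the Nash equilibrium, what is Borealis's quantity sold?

99.375

Borealis's profit: π = (p_{Borealis} − 16)(207 − 5p_{Borealis} + 2p_{Alta}).
∂π/∂p_{Borealis} = 287 − 10p_{Borealis} + 2p_{Alta} = 0 ⇒ p_{Borealis} = 28.7 + 0.2p_{Alta}.
By symmetry p_{Alta} = p_{Borealis}; substituting into the reaction function, 0.8p_{Borealis} = 28.7 and p_{Borealis} = 35.875.
q_{Borealis} = 207 − 5·35.875 + 2·35.875 = 99.375.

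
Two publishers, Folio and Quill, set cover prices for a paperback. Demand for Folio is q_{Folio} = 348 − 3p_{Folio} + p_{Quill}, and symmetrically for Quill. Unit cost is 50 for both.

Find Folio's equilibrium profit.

Folio's profit: π = (p_{Folio} − 50)(348 − 3p_{Folio} + p_{Quill}).
∂π/∂p_{Folio} = 498 − 6p_{Folio} + p_{Quill} = 0 ⇒ p_{Folio} = 83 + (1/6)p_{Quill}.
The game is symmetric, so in equilibrium p_{Quill} = p_{Folio}: the reaction function gives (5/6)p_{Folio} = 83, hence p_{Folio} = 99.6.
q_{Folio} = 348 − 3·99.6 + 99.6 = 148.8.
Profit = (99.6 − 50)·148.8 = 7380.48.

7380.48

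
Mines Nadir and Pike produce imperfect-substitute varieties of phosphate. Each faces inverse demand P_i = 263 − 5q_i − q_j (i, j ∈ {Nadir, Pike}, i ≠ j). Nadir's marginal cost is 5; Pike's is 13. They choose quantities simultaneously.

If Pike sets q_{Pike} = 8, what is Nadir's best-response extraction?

Mine Nadir's profit: π = q_{Nadir}(263 − 5q_{Nadir} − q_{Pike}) − 5q_{Nadir}.
∂π/∂q_{Nadir} = 258 − 10q_{Nadir} − q_{Pike} = 0 ⇒ q_{Nadir} = 25.8 − 0.1q_{Pike}.
At q_{Pike} = 8: q_{Nadir} = 25.8 − 0.1·8 = 25.

25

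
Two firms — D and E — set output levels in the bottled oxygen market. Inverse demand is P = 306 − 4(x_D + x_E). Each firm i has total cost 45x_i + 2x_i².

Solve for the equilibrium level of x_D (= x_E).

Firm D's profit: π = x_D(306 − 4(x_D + x_E)) − 45x_D − 2x_D².
∂π/∂x_D = 261 − 12x_D − 4x_E = 0, so x_D = 21.75 − (1/3)x_E.
By symmetry x_E = x_D; substituting into the reaction function, (4/3)x_D = 21.75 and x_D = 16.3125.

16.3125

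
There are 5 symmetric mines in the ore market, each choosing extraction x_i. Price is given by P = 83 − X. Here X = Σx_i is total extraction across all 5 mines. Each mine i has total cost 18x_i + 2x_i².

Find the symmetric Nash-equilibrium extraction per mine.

6.5

A representative mine's profit is π_i = x_i(83 − X) − 18x_i − 2x_i², with X = x_i + Σ_{j≠i} x_j.
First-order condition: 65 − 6x_i − Σ_{j≠i} x_j = 0.
With identical mines, set every x_j = x: then 65 − 6x − 4x = 0, i.e. x = 65/10 = 6.5.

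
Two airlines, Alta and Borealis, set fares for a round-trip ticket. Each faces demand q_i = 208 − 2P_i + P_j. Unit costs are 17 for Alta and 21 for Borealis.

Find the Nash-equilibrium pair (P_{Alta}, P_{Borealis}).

Alta's profit: π = (P_{Alta} − 17)(208 − 2P_{Alta} + P_{Borealis}).
∂π/∂P_{Alta} = 242 − 4P_{Alta} + P_{Borealis} = 0 ⇒ P_{Alta} = 60.5 + 0.25P_{Borealis}.
Similarly P_{Borealis} = 62.5 + 0.25P_{Alta}.
Substituting the second reaction function into the first: P_{Alta} = 60.5 + 0.25(62.5 + 0.25P_{Alta}), which gives 0.9375P_{Alta} = 76.125 ⇒ P_{Alta} = 81.2.
Then P_{Borealis} = 62.5 + 0.25·81.2 = 82.8.

81.2, 82.8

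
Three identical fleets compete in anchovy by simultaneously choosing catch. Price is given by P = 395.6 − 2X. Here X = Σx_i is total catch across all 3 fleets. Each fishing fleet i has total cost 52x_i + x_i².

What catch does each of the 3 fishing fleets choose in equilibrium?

A representative fishing fleet's profit is π_i = x_i(395.6 − 2X) − 52x_i − x_i², with X = x_i + Σ_{j≠i} x_j.
First-order condition: 343.6 − 6x_i − 2Σ_{j≠i} x_j = 0.
Imposing symmetry (x_j = x for all j) turns Σ_{j≠i} x_j into 2x, so 343.6 = 10x and x = 34.36.

34.36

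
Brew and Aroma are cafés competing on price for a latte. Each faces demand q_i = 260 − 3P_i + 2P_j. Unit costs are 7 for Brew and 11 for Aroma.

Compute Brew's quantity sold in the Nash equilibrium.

Brew's profit: π = (P_{Brew} − 7)(260 − 3P_{Brew} + 2P_{Aroma}).
∂π/∂P_{Brew} = 281 − 6P_{Brew} + 2P_{Aroma} = 0 ⇒ P_{Brew} = 281/6 + (1/3)P_{Aroma}.
Similarly P_{Aroma} = 293/6 + (1/3)P_{Brew}.
Substituting the second reaction function into the first: P_{Brew} = 281/6 + (1/3)(293/6 + (1/3)P_{Brew}), which gives (8/9)P_{Brew} = 568/9 ⇒ P_{Brew} = 71.
Then P_{Aroma} = 293/6 + (1/3)·71 = 72.5.
q_{Brew} = 260 − 3·71 + 2·72.5 = 192.

192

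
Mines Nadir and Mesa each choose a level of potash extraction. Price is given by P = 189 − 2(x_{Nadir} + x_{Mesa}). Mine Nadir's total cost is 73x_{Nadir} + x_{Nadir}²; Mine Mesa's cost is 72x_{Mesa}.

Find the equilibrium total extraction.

35

Mine Nadir's profit: π = x_{Nadir}(189 − 2(x_{Nadir} + x_{Mesa})) − 73x_{Nadir} − x_{Nadir}².
∂π/∂x_{Nadir} = 116 − 6x_{Nadir} − 2x_{Mesa} = 0, so x_{Nadir} = 58/3 − (1/3)x_{Mesa}.
For Mesa: ∂π/∂x_{Mesa} = 117 − 4x_{Mesa} − 2x_{Nadir} = 0 ⇒ x_{Mesa} = 29.25 − 0.5x_{Nadir}.
Plugging x_{Mesa} into Nadir's best response: x_{Nadir} = 58/3 − (1/3)(29.25 − 0.5x_{Nadir}) ⇒ (5/6)x_{Nadir} = 115/12, so x_{Nadir} = 11.5.
Then x_{Mesa} = 29.25 − 0.5·11.5 = 23.5.
Total extraction: 11.5 + 23.5 = 35.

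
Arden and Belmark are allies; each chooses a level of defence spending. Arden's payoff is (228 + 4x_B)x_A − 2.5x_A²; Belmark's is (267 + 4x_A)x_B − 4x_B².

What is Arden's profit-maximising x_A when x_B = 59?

Expanding Arden's payoff: 228x_A + 4x_Bx_A − 2.5x_A².
∂π/∂x_A = 228 + 4x_B − 5x_A = 0, so x_A = 45.6 + 0.8x_B.
At x_B = 59: x_A = 45.6 + 0.8·59 = 92.8.

92.8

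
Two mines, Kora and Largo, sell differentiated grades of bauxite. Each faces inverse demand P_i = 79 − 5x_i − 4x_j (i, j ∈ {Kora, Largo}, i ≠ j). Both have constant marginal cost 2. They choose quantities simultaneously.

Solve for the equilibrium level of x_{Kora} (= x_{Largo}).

5.5

Mine Kora's profit: π = x_{Kora}(79 − 5x_{Kora} − 4x_{Largo}) − 2x_{Kora}.
∂π/∂x_{Kora} = 77 − 10x_{Kora} − 4x_{Largo} = 0 ⇒ x_{Kora} = 7.7 − 0.4x_{Largo}.
The game is symmetric, so in equilibrium x_{Largo} = x_{Kora}: the reaction function gives 1.4x_{Kora} = 7.7, hence x_{Kora} = 5.5.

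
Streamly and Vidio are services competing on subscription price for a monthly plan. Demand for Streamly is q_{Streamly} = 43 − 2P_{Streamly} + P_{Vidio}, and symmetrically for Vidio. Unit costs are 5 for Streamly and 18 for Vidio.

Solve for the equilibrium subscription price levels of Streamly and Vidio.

Streamly's profit: π = (P_{Streamly} − 5)(43 − 2P_{Streamly} + P_{Vidio}).
∂π/∂P_{Streamly} = 53 − 4P_{Streamly} + P_{Vidio} = 0 ⇒ P_{Streamly} = 13.25 + 0.25P_{Vidio}.
Similarly P_{Vidio} = 19.75 + 0.25P_{Streamly}.
Solving the two reaction functions simultaneously: (1 − (0.25)(0.25))P_{Streamly} = 13.25 + 0.25·19.75, so 0.9375P_{Streamly} = 18.1875 and P_{Streamly} = 19.4.
Then P_{Vidio} = 19.75 + 0.25·19.4 = 24.6.

19.4, 24.6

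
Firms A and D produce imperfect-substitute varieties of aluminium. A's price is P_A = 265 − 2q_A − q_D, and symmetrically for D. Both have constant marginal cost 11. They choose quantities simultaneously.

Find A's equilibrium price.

112.6

Firm A's profit: π = q_A(265 − 2q_A − q_D) − 11q_A.
∂π/∂q_A = 254 − 4q_A − q_D = 0 ⇒ q_A = 63.5 − 0.25q_D.
The game is symmetric, so in equilibrium q_D = q_A: the reaction function gives 1.25q_A = 63.5, hence q_A = 50.8.
P_A = 265 − 2·50.8 − 50.8 = 112.6.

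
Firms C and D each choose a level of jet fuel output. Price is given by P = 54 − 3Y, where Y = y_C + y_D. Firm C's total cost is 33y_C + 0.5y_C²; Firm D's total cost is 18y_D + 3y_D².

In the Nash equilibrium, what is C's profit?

12.9024

Firm C's profit: π = y_C(54 − 3(y_C + y_D)) − 33y_C − 0.5y_C².
∂π/∂y_C = 21 − 7y_C − 3y_D = 0, so y_C = 3 − (3/7)y_D.
For D: ∂π/∂y_D = 36 − 12y_D − 3y_C = 0 ⇒ y_D = 3 − 0.25y_C.
Solving the two reaction functions simultaneously: (1 − (−3/7)(−0.25))y_C = 3 − (3/7)·3, so (25/28)y_C = 12/7 and y_C = 1.92.
Then y_D = 3 − 0.25·1.92 = 2.52.
Price P = 54 − 3·4.44 = 40.68.
C's profit: (40.68 − 33)·1.92 − 0.5(1.92)² = 12.9024.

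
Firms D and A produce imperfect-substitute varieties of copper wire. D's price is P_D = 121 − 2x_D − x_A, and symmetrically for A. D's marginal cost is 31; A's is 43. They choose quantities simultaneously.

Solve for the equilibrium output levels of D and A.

18.8, 14.8

Firm D's profit: π = x_D(121 − 2x_D − x_A) − 31x_D.
∂π/∂x_D = 90 − 4x_D − x_A = 0 ⇒ x_D = 22.5 − 0.25x_A.
Similarly x_A = 19.5 − 0.25x_D.
Plugging x_A into D's best response: x_D = 22.5 − 0.25(19.5 − 0.25x_D) ⇒ 0.9375x_D = 17.625, so x_D = 18.8.
Then x_A = 19.5 − 0.25·18.8 = 14.8.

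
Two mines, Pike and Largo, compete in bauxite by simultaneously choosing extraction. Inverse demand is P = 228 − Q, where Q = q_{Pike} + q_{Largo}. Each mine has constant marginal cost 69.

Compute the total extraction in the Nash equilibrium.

Mine Pike's profit: π = q_{Pike}(228 − (q_{Pike} + q_{Largo})) − 69q_{Pike}.
∂π/∂q_{Pike} = 159 − 2q_{Pike} − q_{Largo} = 0, so q_{Pike} = 79.5 − 0.5q_{Largo}.
Setting q_{Pike} = q_{Largo} in the reaction function: q_{Pike} = 79.5 − 0.5q_{Pike}, so q_{Pike} = 79.5 / 1.5 = 53.
Total extraction: 53 + 53 = 106.

106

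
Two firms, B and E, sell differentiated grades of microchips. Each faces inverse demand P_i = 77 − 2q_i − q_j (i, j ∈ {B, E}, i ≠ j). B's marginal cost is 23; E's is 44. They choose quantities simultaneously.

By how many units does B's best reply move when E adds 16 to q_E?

Firm B's profit: π = q_B(77 − 2q_B − q_E) − 23q_B.
∂π/∂q_B = 54 − 4q_B − q_E = 0 ⇒ q_B = 13.5 − 0.25q_E.
The reaction-function slope is −0.25, so a 16-unit rise in q_E moves q_B by −0.25 × 16 = −4. B's best response falls — the actions are strategic substitutes.

-4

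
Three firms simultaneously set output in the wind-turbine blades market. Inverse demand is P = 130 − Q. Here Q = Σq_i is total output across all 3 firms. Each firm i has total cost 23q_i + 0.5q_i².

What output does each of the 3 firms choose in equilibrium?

21.4

A representative firm's profit is π_i = q_i(130 − Q) − 23q_i − 0.5q_i², with Q = q_i + Σ_{j≠i} q_j.
First-order condition: 107 − 3q_i − Σ_{j≠i} q_j = 0.
Imposing symmetry (q_j = q for all j) turns Σ_{j≠i} q_j into 2q, so 107 = 5q and q = 21.4.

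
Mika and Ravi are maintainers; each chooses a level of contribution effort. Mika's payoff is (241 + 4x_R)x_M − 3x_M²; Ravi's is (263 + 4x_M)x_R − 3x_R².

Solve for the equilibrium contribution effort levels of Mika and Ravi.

124.9, 127.1

Expanding Mika's payoff: 241x_M + 4x_Rx_M − 3x_M².
∂π/∂x_M = 241 + 4x_R − 6x_M = 0, so x_M = 241/6 + (2/3)x_R.
Likewise for Ravi: x_R = 263/6 + (2/3)x_M.
Solving the two reaction functions simultaneously: (1 − (2/3)(2/3))x_M = 241/6 + (2/3)·(263/6), so (5/9)x_M = 1249/18 and x_M = 124.9.
Then x_R = 263/6 + (2/3)·124.9 = 127.1.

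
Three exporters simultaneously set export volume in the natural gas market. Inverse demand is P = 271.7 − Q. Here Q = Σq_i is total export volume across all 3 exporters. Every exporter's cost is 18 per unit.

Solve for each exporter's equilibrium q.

63.425

A representative exporter's profit is π_i = q_i(271.7 − Q) − 18q_i, with Q = q_i + Σ_{j≠i} q_j.
First-order condition: 253.7 − 2q_i − Σ_{j≠i} q_j = 0.
With identical exporters, set every q_j = q: then 253.7 − 2q − 2q = 0, i.e. q = 253.7/4 = 63.425.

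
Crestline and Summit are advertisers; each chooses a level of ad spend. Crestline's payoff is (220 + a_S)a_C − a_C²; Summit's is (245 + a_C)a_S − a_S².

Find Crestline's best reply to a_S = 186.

203

Expanding Crestline's payoff: 220a_C + a_Sa_C − a_C².
∂π/∂a_C = 220 + a_S − 2a_C = 0, so a_C = 110 + 0.5a_S.
At a_S = 186: a_C = 110 + 0.5·186 = 203.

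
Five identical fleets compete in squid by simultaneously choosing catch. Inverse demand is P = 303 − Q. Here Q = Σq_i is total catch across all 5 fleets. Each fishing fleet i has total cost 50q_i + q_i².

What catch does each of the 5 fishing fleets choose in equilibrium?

A representative fishing fleet's profit is π_i = q_i(303 − Q) − 50q_i − q_i², with Q = q_i + Σ_{j≠i} q_j.
First-order condition: 253 − 4q_i − Σ_{j≠i} q_j = 0.
With identical fishing fleets, set every q_j = q: then 253 − 4q − 4q = 0, i.e. q = 253/8 = 31.625.

31.625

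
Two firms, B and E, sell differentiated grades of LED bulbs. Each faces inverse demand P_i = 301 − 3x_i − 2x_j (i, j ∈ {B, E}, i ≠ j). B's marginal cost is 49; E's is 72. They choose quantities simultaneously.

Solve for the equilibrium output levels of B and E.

32.9375, 27.1875

Firm B's profit: π = x_B(301 − 3x_B − 2x_E) − 49x_B.
∂π/∂x_B = 252 − 6x_B − 2x_E = 0 ⇒ x_B = 42 − (1/3)x_E.
Similarly x_E = 229/6 − (1/3)x_B.
Substituting the second reaction function into the first: x_B = 42 − (1/3)(229/6 − (1/3)x_B), which gives (8/9)x_B = 527/18 ⇒ x_B = 32.9375.
Then x_E = 229/6 − (1/3)·32.9375 = 27.1875.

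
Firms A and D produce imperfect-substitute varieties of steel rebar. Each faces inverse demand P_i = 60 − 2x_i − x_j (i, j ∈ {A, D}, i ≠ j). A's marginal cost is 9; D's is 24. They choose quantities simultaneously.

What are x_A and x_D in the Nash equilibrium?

11.2, 6.2

Firm A's profit: π = x_A(60 − 2x_A − x_D) − 9x_A.
∂π/∂x_A = 51 − 4x_A − x_D = 0 ⇒ x_A = 12.75 − 0.25x_D.
Similarly x_D = 9 − 0.25x_A.
Substituting the second reaction function into the first: x_A = 12.75 − 0.25(9 − 0.25x_A), which gives 0.9375x_A = 10.5 ⇒ x_A = 11.2.
Then x_D = 9 − 0.25·11.2 = 6.2.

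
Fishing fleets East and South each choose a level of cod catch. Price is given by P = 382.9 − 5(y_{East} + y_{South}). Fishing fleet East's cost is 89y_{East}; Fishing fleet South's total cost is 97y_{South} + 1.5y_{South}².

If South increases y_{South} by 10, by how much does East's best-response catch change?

Fishing fleet East's profit: π = y_{East}(382.9 − 5(y_{East} + y_{South})) − 89y_{East}.
∂π/∂y_{East} = 293.9 − 10y_{East} − 5y_{South} = 0, so y_{East} = 29.39 − 0.5y_{South}.
The reaction-function slope is −0.5, so a 10-unit rise in y_{South} moves y_{East} by −0.5 × 10 = −5. East's best response falls — the actions are strategic substitutes.

-5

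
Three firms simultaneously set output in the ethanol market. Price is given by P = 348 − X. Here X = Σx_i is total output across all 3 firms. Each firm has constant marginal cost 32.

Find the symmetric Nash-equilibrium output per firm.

79

A representative firm's profit is π_i = x_i(348 − X) − 32x_i, with X = x_i + Σ_{j≠i} x_j.
First-order condition: 316 − 2x_i − Σ_{j≠i} x_j = 0.
Imposing symmetry (x_j = x for all j) turns Σ_{j≠i} x_j into 2x, so 316 = 4x and x = 79.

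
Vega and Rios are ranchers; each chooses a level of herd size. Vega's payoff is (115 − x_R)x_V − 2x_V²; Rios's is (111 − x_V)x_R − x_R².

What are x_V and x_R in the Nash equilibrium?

17, 47

Expanding Vega's payoff: 115x_V − x_Rx_V − 2x_V².
∂π/∂x_V = 115 − x_R − 4x_V = 0, so x_V = 28.75 − 0.25x_R.
Likewise for Rios: x_R = 55.5 − 0.5x_V.
Plugging x_R into Vega's best response: x_V = 28.75 − 0.25(55.5 − 0.5x_V) ⇒ 0.875x_V = 14.875, so x_V = 17.
Then x_R = 55.5 − 0.5·17 = 47.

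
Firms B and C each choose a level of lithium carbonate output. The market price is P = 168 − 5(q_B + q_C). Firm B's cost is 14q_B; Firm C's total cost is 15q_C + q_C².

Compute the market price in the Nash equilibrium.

71

Firm B's profit: π = q_B(168 − 5(q_B + q_C)) − 14q_B.
∂π/∂q_B = 154 − 10q_B − 5q_C = 0, so q_B = 15.4 − 0.5q_C.
For C: ∂π/∂q_C = 153 − 12q_C − 5q_B = 0 ⇒ q_C = 12.75 − (5/12)q_B.
Substituting the second reaction function into the first: q_B = 15.4 − 0.5(12.75 − (5/12)q_B), which gives (19/24)q_B = 9.025 ⇒ q_B = 11.4.
Then q_C = 12.75 − (5/12)·11.4 = 8.
Equilibrium price: P = 168 − 5·19.4 = 71.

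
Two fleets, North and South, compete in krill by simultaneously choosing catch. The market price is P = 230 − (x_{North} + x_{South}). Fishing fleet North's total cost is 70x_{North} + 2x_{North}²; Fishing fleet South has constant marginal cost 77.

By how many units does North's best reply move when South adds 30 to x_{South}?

-5

Fishing fleet North's profit: π = x_{North}(230 − (x_{North} + x_{South})) − 70x_{North} − 2x_{North}².
∂π/∂x_{North} = 160 − 6x_{North} − x_{South} = 0, so x_{North} = 80/3 − (1/6)x_{South}.
The reaction-function slope is −1/6, so a 30-unit rise in x_{South} moves x_{North} by −1/6 × 30 = −5. North's best response falls — the actions are strategic substitutes.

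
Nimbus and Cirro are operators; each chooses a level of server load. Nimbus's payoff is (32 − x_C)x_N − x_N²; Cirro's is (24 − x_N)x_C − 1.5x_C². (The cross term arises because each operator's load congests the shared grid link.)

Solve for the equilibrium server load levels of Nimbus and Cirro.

14.4, 3.2

Expanding Nimbus's payoff: 32x_N − x_Cx_N − x_N².
∂π/∂x_N = 32 − x_C − 2x_N = 0, so x_N = 16 − 0.5x_C.
Likewise for Cirro: x_C = 8 − (1/3)x_N.
Substituting the second reaction function into the first: x_N = 16 − 0.5(8 − (1/3)x_N), which gives (5/6)x_N = 12 ⇒ x_N = 14.4.
Then x_C = 8 − (1/3)·14.4 = 3.2.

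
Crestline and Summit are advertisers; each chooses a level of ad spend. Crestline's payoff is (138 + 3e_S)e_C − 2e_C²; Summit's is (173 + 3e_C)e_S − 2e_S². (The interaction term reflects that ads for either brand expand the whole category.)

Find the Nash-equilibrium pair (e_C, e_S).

153, 158

Expanding Crestline's payoff: 138e_C + 3e_Se_C − 2e_C².
∂π/∂e_C = 138 + 3e_S − 4e_C = 0, so e_C = 34.5 + 0.75e_S.
Likewise for Summit: e_S = 43.25 + 0.75e_C.
Plugging e_S into Crestline's best response: e_C = 34.5 + 0.75(43.25 + 0.75e_C) ⇒ 0.4375e_C = 66.9375, so e_C = 153.
Then e_S = 43.25 + 0.75·153 = 158.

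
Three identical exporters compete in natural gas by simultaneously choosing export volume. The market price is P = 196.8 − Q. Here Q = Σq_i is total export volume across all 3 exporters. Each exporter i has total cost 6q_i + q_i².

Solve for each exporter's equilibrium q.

31.8

A representative exporter's profit is π_i = q_i(196.8 − Q) − 6q_i − q_i², with Q = q_i + Σ_{j≠i} q_j.
First-order condition: 190.8 − 4q_i − Σ_{j≠i} q_j = 0.
With identical exporters, set every q_j = q: then 190.8 − 4q − 2q = 0, i.e. q = 190.8/6 = 31.8.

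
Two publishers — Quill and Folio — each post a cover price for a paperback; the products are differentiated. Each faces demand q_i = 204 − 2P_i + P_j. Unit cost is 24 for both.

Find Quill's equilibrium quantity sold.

Quill's profit: π = (P_{Quill} − 24)(204 − 2P_{Quill} + P_{Folio}).
∂π/∂P_{Quill} = 252 − 4P_{Quill} + P_{Folio} = 0 ⇒ P_{Quill} = 63 + 0.25P_{Folio}.
Setting P_{Quill} = P_{Folio} in the reaction function: P_{Quill} = 63 + 0.25P_{Quill}, so P_{Quill} = 63 / 0.75 = 84.
q_{Quill} = 204 − 2·84 + 84 = 120.

120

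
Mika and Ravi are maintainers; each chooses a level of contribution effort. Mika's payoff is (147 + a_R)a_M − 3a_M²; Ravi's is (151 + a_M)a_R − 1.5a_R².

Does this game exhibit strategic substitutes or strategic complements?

Expanding Mika's payoff: 147a_M + a_Ra_M − 3a_M².
∂π/∂a_M = 147 + a_R − 6a_M = 0, so a_M = 24.5 + (1/6)a_R.
The best-response slope da_M/da_R = 1/6 > 0: the reaction function is upward-sloping, so the choices are strategic complements.

strategic complements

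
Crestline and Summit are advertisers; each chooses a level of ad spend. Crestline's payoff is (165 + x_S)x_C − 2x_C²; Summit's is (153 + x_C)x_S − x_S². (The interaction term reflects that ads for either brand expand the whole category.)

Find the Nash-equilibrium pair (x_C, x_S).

69, 111

Expanding Crestline's payoff: 165x_C + x_Sx_C − 2x_C².
∂π/∂x_C = 165 + x_S − 4x_C = 0, so x_C = 41.25 + 0.25x_S.
Likewise for Summit: x_S = 76.5 + 0.5x_C.
Solving the two reaction functions simultaneously: (1 − (0.25)(0.5))x_C = 41.25 + 0.25·76.5, so 0.875x_C = 60.375 and x_C = 69.
Then x_S = 76.5 + 0.5·69 = 111.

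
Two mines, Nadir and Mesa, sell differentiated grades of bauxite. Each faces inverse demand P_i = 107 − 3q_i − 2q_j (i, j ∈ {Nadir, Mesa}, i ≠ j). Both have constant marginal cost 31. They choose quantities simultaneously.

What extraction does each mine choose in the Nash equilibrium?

Mine Nadir's profit: π = q_{Nadir}(107 − 3q_{Nadir} − 2q_{Mesa}) − 31q_{Nadir}.
∂π/∂q_{Nadir} = 76 − 6q_{Nadir} − 2q_{Mesa} = 0 ⇒ q_{Nadir} = 38/3 − (1/3)q_{Mesa}.
Setting q_{Nadir} = q_{Mesa} in the reaction function: q_{Nadir} = 38/3 − (1/3)q_{Nadir}, so q_{Nadir} = (38/3) / (4/3) = 9.5.

9.5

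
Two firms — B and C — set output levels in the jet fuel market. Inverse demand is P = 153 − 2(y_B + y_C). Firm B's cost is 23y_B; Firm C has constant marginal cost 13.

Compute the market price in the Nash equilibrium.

63

Firm B's profit: π = y_B(153 − 2(y_B + y_C)) − 23y_B.
∂π/∂y_B = 130 − 4y_B − 2y_C = 0, so y_B = 32.5 − 0.5y_C.
By the same steps for C: y_C = 35 − 0.5y_B.
Plugging y_C into B's best response: y_B = 32.5 − 0.5(35 − 0.5y_B) ⇒ 0.75y_B = 15, so y_B = 20.
Then y_C = 35 − 0.5·20 = 25.
Equilibrium price: P = 153 − 2·45 = 63.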